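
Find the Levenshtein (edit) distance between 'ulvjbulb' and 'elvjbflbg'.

Let D[i][j] be the edit distance between the first i characters of 'ulvjbulb' and the first j characters of 'elvjbflbg', with D[i][0] = i, D[0][j] = j, and D[i][j] = D[i-1][j-1] if the characters match, else 1 + min(D[i-1][j], D[i][j-1], D[i-1][j-1]). Filling the table (rows: prefixes of 'ulvjbulb', columns: prefixes of 'elvjbflbg'):
     ε  e  l  v  j  b  f  l  b  g
  ε  0  1  2  3  4  5  6  7  8  9
  u  1  1  2  3  4  5  6  7  8  9
  l  2  2  1  2  3  4  5  6  7  8
  v  3  3  2  1  2  3  4  5  6  7
  j  4  4  3  2  1  2  3  4  5  6
  b  5  5  4  3  2  1  2  3  4  5
  u  6  6  5  4  3  2  2  3  4  5
  l  7  7  6  5  4  3  3  2  3  4
  b  8  8  7  6  5  4  4  3  2  3
The bottom-right entry gives D[8][9] = 3, so no sequence of fewer than 3 edits works. Backtracking through the table gives one optimal edit sequence (3 edits):
  ulvjbulb → elvjbulb (sub u→e @1)
  elvjbulb → elvjbflb (sub u→f @6)
  elvjbflb → elvjbflbg (ins g @9)
Edit distance = 3.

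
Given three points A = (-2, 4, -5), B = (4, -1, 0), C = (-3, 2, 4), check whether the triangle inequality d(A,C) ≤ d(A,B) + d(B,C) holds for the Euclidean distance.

d(A,B) = √(6² + 5² + 5²) = √86 ≈ 9.2736, d(B,C) = √(7² + 3² + 4²) = √74 ≈ 8.6023, d(A,C) = √(1² + 2² + 9²) = √86 ≈ 9.2736.
d(A,C) ≈ 9.2736 ≤ 9.2736 + 8.6023 = 17.8759. Triangle inequality is satisfied.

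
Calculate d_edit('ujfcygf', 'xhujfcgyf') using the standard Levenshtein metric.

Let D[i][j] be the edit distance between the first i characters of 'ujfcygf' and the first j characters of 'xhujfcgyf', with D[i][0] = i, D[0][j] = j, and D[i][j] = D[i-1][j-1] if the characters match, else 1 + min(D[i-1][j], D[i][j-1], D[i-1][j-1]). Filling the table (rows: prefixes of 'ujfcygf', columns: prefixes of 'xhujfcgyf'):
     ε  x  h  u  j  f  c  g  y  f
  ε  0  1  2  3  4  5  6  7  8  9
  u  1  1  2  2  3  4  5  6  7  8
  j  2  2  2  3  2  3  4  5  6  7
  f  3  3  3  3  3  2  3  4  5  6
  c  4  4  4  4  4  3  2  3  4  5
  y  5  5  5  5  5  4  3  3  3  4
  g  6  6  6  6  6  5  4  3  4  4
  f  7  7  7  7  7  6  5  4  4  4
The bottom-right entry gives D[7][9] = 4, so no sequence of fewer than 4 edits works. Backtracking through the table gives one optimal edit sequence (4 edits):
  ujfcygf → xujfcygf (ins x @1)
  xujfcygf → xhujfcygf (ins h @2)
  xhujfcygf → xhujfcggf (sub y→g @7)
  xhujfcggf → xhujfcgyf (sub g→y @8)
Edit distance = 4.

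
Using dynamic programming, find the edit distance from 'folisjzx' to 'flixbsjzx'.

Let D[i][j] be the edit distance between the first i characters of 'folisjzx' and the first j characters of 'flixbsjzx', with D[i][0] = i, D[0][j] = j, and D[i][j] = D[i-1][j-1] if the characters match, else 1 + min(D[i-1][j], D[i][j-1], D[i-1][j-1]). Filling the table (rows: prefixes of 'folisjzx', columns: prefixes of 'flixbsjzx'):
     ε  f  l  i  x  b  s  j  z  x
  ε  0  1  2  3  4  5  6  7  8  9
  f  1  0  1  2  3  4  5  6  7  8
  o  2  1  1  2  3  4  5  6  7  8
  l  3  2  1  2  3  4  5  6  7  8
  i  4  3  2  1  2  3  4  5  6  7
  s  5  4  3  2  2  3  3  4  5  6
  j  6  5  4  3  3  3  4  3  4  5
  z  7  6  5  4  4  4  4  4  3  4
  x  8  7  6  5  4  5  5  5  4  3
The bottom-right entry gives D[8][9] = 3, so no sequence of fewer than 3 edits works. Backtracking through the table gives one optimal edit sequence (3 edits):
  folisjzx → flisjzx (del o @2)
  flisjzx → flixsjzx (ins x @4)
  flixsjzx → flixbsjzx (ins b @5)
Edit distance = 3.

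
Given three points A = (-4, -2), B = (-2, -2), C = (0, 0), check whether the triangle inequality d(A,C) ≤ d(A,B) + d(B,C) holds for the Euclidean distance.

d(A,B) = √(2² + 0²) = √4 = 2, d(B,C) = √(2² + 2²) = √8 ≈ 2.8284, d(A,C) = √(4² + 2²) = √20 ≈ 4.4721.
d(A,C) ≈ 4.4721 ≤ 2 + 2.8284 = 4.8284. Triangle inequality is satisfied.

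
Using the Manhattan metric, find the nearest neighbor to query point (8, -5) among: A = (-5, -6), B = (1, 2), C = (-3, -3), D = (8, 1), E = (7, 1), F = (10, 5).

Distances: d(A) = 14, d(B) = 14, d(C) = 13, d(D) = 6, d(E) = 7, d(F) = 12. Nearest: D = (8, 1) with distance 6.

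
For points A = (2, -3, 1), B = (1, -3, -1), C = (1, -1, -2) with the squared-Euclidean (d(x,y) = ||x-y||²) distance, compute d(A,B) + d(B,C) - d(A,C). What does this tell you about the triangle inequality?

d(A,B) = 1² + 0² + 2² = 5, d(B,C) = 0² + 2² + 1² = 5, d(A,C) = 1² + 2² + 3² = 14.
d(A,B) + d(B,C) - d(A,C) = 5 + 5 - 14 = 10 - 14 = -4. This is < 0, so the triangle inequality FAILS for these points (squared-Euclidean is not a metric).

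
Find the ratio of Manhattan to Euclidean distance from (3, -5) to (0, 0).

L1 = |3 - 0| + |-5 - 0| = 3 + 5 = 8
L2 = √(3² + 5²) = √34 ≈ 5.831
L1 ≥ L2 always (equality iff movement is along one axis); L1 > L2 here.
Ratio L1/L2 = 8/√34 ≈ 1.372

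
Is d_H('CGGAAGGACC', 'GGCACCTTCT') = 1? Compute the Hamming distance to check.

Differing positions: 1, 3, 5, 6, 7, 8, 10. Hamming distance = 7, so the claim that d_H = 1 is false.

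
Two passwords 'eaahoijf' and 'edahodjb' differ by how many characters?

Differing positions: 2, 6, 8. Hamming distance = 3.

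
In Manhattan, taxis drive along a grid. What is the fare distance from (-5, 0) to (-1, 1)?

Σ|x_i - y_i| = |-5 - (-1)| + |0 - 1| = 4 + 1 = 5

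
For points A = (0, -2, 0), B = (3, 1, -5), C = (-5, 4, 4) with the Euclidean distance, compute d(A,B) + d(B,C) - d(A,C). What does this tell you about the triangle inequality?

d(A,B) = √(3² + 3² + 5²) = √43 ≈ 6.5574, d(B,C) = √(8² + 3² + 9²) = √154 ≈ 12.4097, d(A,C) = √(5² + 6² + 4²) = √77 ≈ 8.775.
d(A,B) + d(B,C) - d(A,C) = 6.5574 + 12.4097 - 8.775 = 18.9671 - 8.775 = 10.1921 (to 4 decimal places). This is ≥ 0, so the triangle inequality holds for these points.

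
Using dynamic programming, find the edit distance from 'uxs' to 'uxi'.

Let D[i][j] be the edit distance between the first i characters of 'uxs' and the first j characters of 'uxi', with D[i][0] = i, D[0][j] = j, and D[i][j] = D[i-1][j-1] if the characters match, else 1 + min(D[i-1][j], D[i][j-1], D[i-1][j-1]). Filling the table (rows: prefixes of 'uxs', columns: prefixes of 'uxi'):
     ε  u  x  i
  ε  0  1  2  3
  u  1  0  1  2
  x  2  1  0  1
  s  3  2  1  1
The bottom-right entry gives D[3][3] = 1, so no sequence of fewer than 1 edit works. Backtracking through the table gives one optimal edit sequence (1 edit):
  uxs → uxi (sub s→i @3)
Edit distance = 1.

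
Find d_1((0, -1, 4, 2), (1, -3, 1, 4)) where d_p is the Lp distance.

Σ|x_i - y_i| = |0 - 1| + |-1 - (-3)| + |4 - 1| + |2 - 4| = 1 + 2 + 3 + 2 = 8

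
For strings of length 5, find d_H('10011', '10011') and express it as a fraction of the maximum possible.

Differing positions: none. Hamming distance = 0. The maximum possible Hamming distance for length-5 strings is 5, so d_H/5 = 0/5 = 0.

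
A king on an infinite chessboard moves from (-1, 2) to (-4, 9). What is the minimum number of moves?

max(|x_i - y_i|) = max(|-1 - (-4)|, |2 - 9|) = max(3, 7) = 7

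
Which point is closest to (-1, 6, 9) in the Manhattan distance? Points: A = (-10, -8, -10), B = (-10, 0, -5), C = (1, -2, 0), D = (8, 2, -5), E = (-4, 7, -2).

Distances: d(A) = 42, d(B) = 29, d(C) = 19, d(D) = 27, d(E) = 15. Nearest: E = (-4, 7, -2) with distance 15.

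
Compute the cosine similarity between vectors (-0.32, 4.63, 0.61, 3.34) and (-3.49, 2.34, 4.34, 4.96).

With u = (-0.32, 4.63, 0.61, 3.34), v = (-3.49, 2.34, 4.34, 4.96):
u·v = (-0.32)·(-3.49) + 4.63·2.34 + 0.61·4.34 + 3.34·4.96 = 1.1168 + 10.8342 + 2.6474 + 16.5664 = 31.1648.
|u| = √((-0.32)² + 4.63² + 0.61² + 3.34²) = √(0.1024 + 21.4369 + 0.3721 + 11.1556) = √33.067, |v| = √((-3.49)² + 2.34² + 4.34² + 4.96²) = √(12.1801 + 5.4756 + 18.8356 + 24.6016) = √61.0929.
cos θ = (u·v)/(|u||v|) = 31.1648/(√33.067·√61.0929) ≈ 0.6934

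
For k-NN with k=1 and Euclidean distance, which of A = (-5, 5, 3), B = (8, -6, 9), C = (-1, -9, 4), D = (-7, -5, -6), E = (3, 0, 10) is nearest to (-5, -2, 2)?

Distances: d(A) ≈ 7.0711, d(B) ≈ 15.2971, d(C) ≈ 8.3066, d(D) ≈ 8.775, d(E) ≈ 11.4891. Nearest: A = (-5, 5, 3) with distance 7.0711.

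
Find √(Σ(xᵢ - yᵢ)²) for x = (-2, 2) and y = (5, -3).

√(Σ(x_i - y_i)²) = √((-2 - 5)² + (2 - (-3))²)
= √((-7)² + 5²) = √(49 + 25) = √74 ≈ 8.6023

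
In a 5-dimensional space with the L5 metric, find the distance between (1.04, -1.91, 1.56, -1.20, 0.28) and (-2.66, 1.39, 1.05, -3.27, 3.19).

(Σ|x_i - y_i|^5)^(1/5) = (|1.04 - (-2.66)|^5 + |-1.91 - 1.39|^5 + |1.56 - 1.05|^5 + |-1.2 - (-3.27)|^5 + |0.28 - 3.19|^5)^(1/5)
= (3.7^5 + 3.3^5 + 0.51^5 + 2.07^5 + 2.91^5)^(1/5) ≈ (693.4396 + 391.3539 + 0.0345 + 38.006 + 208.6724)^(1/5) = (1331.5064)^(1/5) ≈ 4.2157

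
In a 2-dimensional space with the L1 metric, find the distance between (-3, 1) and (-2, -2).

Σ|x_i - y_i| = |-3 - (-2)| + |1 - (-2)| = 1 + 3 = 4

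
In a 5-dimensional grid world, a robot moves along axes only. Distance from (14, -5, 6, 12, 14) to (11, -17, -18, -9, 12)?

Σ|x_i - y_i| = |14 - 11| + |-5 - (-17)| + |6 - (-18)| + |12 - (-9)| + |14 - 12| = 3 + 12 + 24 + 21 + 2 = 62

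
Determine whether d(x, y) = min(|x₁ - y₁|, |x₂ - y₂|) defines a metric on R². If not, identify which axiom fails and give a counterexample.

No. d fails identity of indiscernibles: take x = (0, 0) and y = (0, 3). Then d(x,y) = min(|0 - 0|, |0 - 3|) = min(0, 3) = 0, yet x ≠ y.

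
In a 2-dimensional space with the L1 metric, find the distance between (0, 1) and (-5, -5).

Σ|x_i - y_i| = |0 - (-5)| + |1 - (-5)| = 5 + 6 = 11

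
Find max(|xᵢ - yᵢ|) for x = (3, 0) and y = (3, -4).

max(|x_i - y_i|) = max(|3 - 3|, |0 - (-4)|) = max(0, 4) = 4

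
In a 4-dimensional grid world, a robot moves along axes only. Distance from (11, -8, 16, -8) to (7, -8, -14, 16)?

Σ|x_i - y_i| = |11 - 7| + |-8 - (-8)| + |16 - (-14)| + |-8 - 16| = 4 + 0 + 30 + 24 = 58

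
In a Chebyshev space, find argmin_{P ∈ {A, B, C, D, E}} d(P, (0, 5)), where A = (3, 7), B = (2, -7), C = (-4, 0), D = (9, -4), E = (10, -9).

Distances: d(A) = 3, d(B) = 12, d(C) = 5, d(D) = 9, d(E) = 14. Nearest: A = (3, 7) with distance 3.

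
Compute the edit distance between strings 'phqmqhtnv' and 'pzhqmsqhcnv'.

Let D[i][j] be the edit distance between the first i characters of 'phqmqhtnv' and the first j characters of 'pzhqmsqhcnv', with D[i][0] = i, D[0][j] = j, and D[i][j] = D[i-1][j-1] if the characters match, else 1 + min(D[i-1][j], D[i][j-1], D[i-1][j-1]). Filling the table (rows: prefixes of 'phqmqhtnv', columns: prefixes of 'pzhqmsqhcnv'):
     ε  p  z  h  q  m  s  q  h  c  n  v
  ε  0  1  2  3  4  5  6  7  8  9 10 11
  p  1  0  1  2  3  4  5  6  7  8  9 10
  h  2  1  1  1  2  3  4  5  6  7  8  9
  q  3  2  2  2  1  2  3  4  5  6  7  8
  m  4  3  3  3  2  1  2  3  4  5  6  7
  q  5  4  4  4  3  2  2  2  3  4  5  6
  h  6  5  5  4  4  3  3  3  2  3  4  5
  t  7  6  6  5  5  4  4  4  3  3  4  5
  n  8  7  7  6  6  5  5  5  4  4  3  4
  v  9  8  8  7  7  6  6  6  5  5  4  3
The bottom-right entry gives D[9][11] = 3, so no sequence of fewer than 3 edits works. Backtracking through the table gives one optimal edit sequence (3 edits):
  phqmqhtnv → pzhqmqhtnv (ins z @2)
  pzhqmqhtnv → pzhqmsqhtnv (ins s @6)
  pzhqmsqhtnv → pzhqmsqhcnv (sub t→c @9)
Edit distance = 3.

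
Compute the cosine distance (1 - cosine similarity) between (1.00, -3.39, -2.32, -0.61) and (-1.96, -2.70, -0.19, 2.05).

With u = (1.00, -3.39, -2.32, -0.61), v = (-1.96, -2.70, -0.19, 2.05):
u·v = 1·(-1.96) + (-3.39)·(-2.7) + (-2.32)·(-0.19) + (-0.61)·2.05 = (-1.96) + 9.153 + 0.4408 + (-1.2505) = 6.3833.
|u| = √(1² + (-3.39)² + (-2.32)² + (-0.61)²) = √(1 + 11.4921 + 5.3824 + 0.3721) = √18.2466, |v| = √((-1.96)² + (-2.7)² + (-0.19)² + 2.05²) = √(3.8416 + 7.29 + 0.0361 + 4.2025) = √15.3702.
cos θ = (u·v)/(|u||v|) = 6.3833/(√18.2466·√15.3702) ≈ 0.3812
Cosine distance = 1 - cos θ ≈ 1 - 0.3812 = 0.6188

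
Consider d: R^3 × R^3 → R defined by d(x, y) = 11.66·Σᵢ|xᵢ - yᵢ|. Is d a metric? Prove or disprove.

Yes. The L1 (Manhattan) norm induces a metric on R^3, and multiplying a metric by a positive constant 11.66 > 0 preserves all four axioms: non-negativity (11.66·||x-y|| ≥ 0), identity (11.66·||x-y|| = 0 ⟺ ||x-y|| = 0 ⟺ x = y), symmetry (||x-y|| = ||y-x||), and the triangle inequality (11.66·||x-z|| ≤ 11.66·||x-y|| + 11.66·||y-z||). So d is a metric.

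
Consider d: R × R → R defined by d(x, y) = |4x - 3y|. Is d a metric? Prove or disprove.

No. d fails symmetry: d(9, 5) = |4·9 - 3·5| = |21| = 21, but d(5, 9) = |4·5 - 3·9| = |-7| = 7. Since 21 ≠ 7, d(x,y) ≠ d(y,x) in general.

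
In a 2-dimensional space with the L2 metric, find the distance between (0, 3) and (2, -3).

(Σ|x_i - y_i|^2)^(1/2) = (|0 - 2|^2 + |3 - (-3)|^2)^(1/2)
= (2^2 + 6^2)^(1/2) = (4 + 36)^(1/2) = (40)^(1/2) ≈ 6.3246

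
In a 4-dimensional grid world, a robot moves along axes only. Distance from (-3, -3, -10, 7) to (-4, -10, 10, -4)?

Σ|x_i - y_i| = |-3 - (-4)| + |-3 - (-10)| + |-10 - 10| + |7 - (-4)| = 1 + 7 + 20 + 11 = 39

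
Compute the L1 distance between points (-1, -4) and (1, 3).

Σ|x_i - y_i| = |-1 - 1| + |-4 - 3| = 2 + 7 = 9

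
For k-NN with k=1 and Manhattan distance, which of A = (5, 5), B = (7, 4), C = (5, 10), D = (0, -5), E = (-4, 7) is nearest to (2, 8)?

Distances: d(A) = 6, d(B) = 9, d(C) = 5, d(D) = 15, d(E) = 7. Nearest: C = (5, 10) with distance 5.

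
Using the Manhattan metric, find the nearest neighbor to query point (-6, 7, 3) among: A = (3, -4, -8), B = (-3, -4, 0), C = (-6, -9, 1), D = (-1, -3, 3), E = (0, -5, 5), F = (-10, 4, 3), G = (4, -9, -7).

Distances: d(A) = 31, d(B) = 17, d(C) = 18, d(D) = 15, d(E) = 20, d(F) = 7, d(G) = 36. Nearest: F = (-10, 4, 3) with distance 7.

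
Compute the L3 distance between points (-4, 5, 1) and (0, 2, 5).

(Σ|x_i - y_i|^3)^(1/3) = (|-4 - 0|^3 + |5 - 2|^3 + |1 - 5|^3)^(1/3)
= (4^3 + 3^3 + 4^3)^(1/3) = (64 + 27 + 64)^(1/3) = (155)^(1/3) ≈ 5.3717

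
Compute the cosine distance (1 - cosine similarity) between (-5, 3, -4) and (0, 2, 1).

With u = (-5, 3, -4), v = (0, 2, 1):
u·v = (-5)·0 + 3·2 + (-4)·1 = 0 + 6 + (-4) = 2.
|u| = √((-5)² + 3² + (-4)²) = √50, |v| = √(0² + 2² + 1²) = √5, so |u||v| = √(50·5) = √250.
cos θ = (u·v)/(|u||v|) = 2/√250 ≈ 0.1265
Cosine distance = 1 - cos θ ≈ 1 - 0.1265 = 0.8735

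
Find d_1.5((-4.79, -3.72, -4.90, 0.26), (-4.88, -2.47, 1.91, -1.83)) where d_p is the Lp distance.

(Σ|x_i - y_i|^1.5)^(1/1.5) = (|-4.79 - (-4.88)|^1.5 + |-3.72 - (-2.47)|^1.5 + |-4.9 - 1.91|^1.5 + |0.26 - (-1.83)|^1.5)^(1/1.5)
= (0.09^1.5 + 1.25^1.5 + 6.81^1.5 + 2.09^1.5)^(1/1.5) ≈ (0.027 + 1.3975 + 17.7714 + 3.0215)^(1/1.5) = (22.2174)^(1/1.5) ≈ 7.9031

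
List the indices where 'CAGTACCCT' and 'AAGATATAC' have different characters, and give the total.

Differing positions: 1, 4, 5, 6, 7, 8, 9. Hamming distance = 7.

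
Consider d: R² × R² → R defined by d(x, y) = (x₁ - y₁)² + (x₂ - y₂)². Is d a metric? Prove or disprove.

No. The squared Euclidean distance fails the triangle inequality. Counterexample: x = (0, 0), y = (1, 2), z = (2, 4). d(x,z) = 2² + 4² = 20, but d(x,y) + d(y,z) = (1² + 2²) + (1² + 2²) = 5 + 5 = 10. Since 20 > 10, the triangle inequality is violated. (Note: √d, the ordinary Euclidean distance, IS a metric.)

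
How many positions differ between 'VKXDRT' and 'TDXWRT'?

Differing positions: 1, 2, 4. Hamming distance = 3.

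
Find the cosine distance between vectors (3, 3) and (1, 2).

With u = (3, 3), v = (1, 2):
u·v = 3·1 + 3·2 = 3 + 6 = 9.
|u| = √(3² + 3²) = √18, |v| = √(1² + 2²) = √5, so |u||v| = √(18·5) = √90.
cos θ = (u·v)/(|u||v|) = 9/√90 ≈ 0.9487
Cosine distance = 1 - cos θ ≈ 1 - 0.9487 = 0.0513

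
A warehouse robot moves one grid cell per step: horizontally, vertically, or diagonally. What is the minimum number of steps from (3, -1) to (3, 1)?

max(|x_i - y_i|) = max(|3 - 3|, |-1 - 1|) = max(0, 2) = 2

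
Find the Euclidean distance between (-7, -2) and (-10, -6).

√(Σ(x_i - y_i)²) = √((-7 - (-10))² + (-2 - (-6))²)
= √(3² + 4²) = √(9 + 16) = √25 = 5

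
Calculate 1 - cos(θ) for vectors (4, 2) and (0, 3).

With u = (4, 2), v = (0, 3):
u·v = 4·0 + 2·3 = 0 + 6 = 6.
|u| = √(4² + 2²) = √20, |v| = √(0² + 3²) = √9, so |u||v| = √(20·9) = √180.
cos θ = (u·v)/(|u||v|) = 6/√180 ≈ 0.4472
Cosine distance = 1 - cos θ ≈ 1 - 0.4472 = 0.5528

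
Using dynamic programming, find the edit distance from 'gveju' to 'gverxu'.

Let D[i][j] be the edit distance between the first i characters of 'gveju' and the first j characters of 'gverxu', with D[i][0] = i, D[0][j] = j, and D[i][j] = D[i-1][j-1] if the characters match, else 1 + min(D[i-1][j], D[i][j-1], D[i-1][j-1]). Filling the table (rows: prefixes of 'gveju', columns: prefixes of 'gverxu'):
     ε  g  v  e  r  x  u
  ε  0  1  2  3  4  5  6
  g  1  0  1  2  3  4  5
  v  2  1  0  1  2  3  4
  e  3  2  1  0  1  2  3
  j  4  3  2  1  1  2  3
  u  5  4  3  2  2  2  2
The bottom-right entry gives D[5][6] = 2, so no sequence of fewer than 2 edits works. Backtracking through the table gives one optimal edit sequence (2 edits):
  gveju → gverju (ins r @4)
  gverju → gverxu (sub j→x @5)
Edit distance = 2.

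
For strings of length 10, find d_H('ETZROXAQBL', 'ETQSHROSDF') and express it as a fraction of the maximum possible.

Differing positions: 3, 4, 5, 6, 7, 8, 9, 10. Hamming distance = 8. The maximum possible Hamming distance for length-10 strings is 10, so d_H/10 = 8/10 = 0.8.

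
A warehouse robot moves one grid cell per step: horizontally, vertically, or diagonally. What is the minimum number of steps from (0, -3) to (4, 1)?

max(|x_i - y_i|) = max(|0 - 4|, |-3 - 1|) = max(4, 4) = 4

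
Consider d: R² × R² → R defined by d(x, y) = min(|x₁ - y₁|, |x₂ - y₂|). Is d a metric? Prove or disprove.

No. d fails identity of indiscernibles: take x = (5, 0) and y = (5, 5). Then d(x,y) = min(|5 - 5|, |0 - 5|) = min(0, 5) = 0, yet x ≠ y.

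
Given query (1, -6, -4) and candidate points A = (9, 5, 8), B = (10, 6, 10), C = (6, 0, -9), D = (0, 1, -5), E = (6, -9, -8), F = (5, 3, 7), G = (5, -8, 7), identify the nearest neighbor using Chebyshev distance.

Distances: d(A) = 12, d(B) = 14, d(C) = 6, d(D) = 7, d(E) = 5, d(F) = 11, d(G) = 11. Nearest: E = (6, -9, -8) with distance 5.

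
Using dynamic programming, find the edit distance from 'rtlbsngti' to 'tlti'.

Let D[i][j] be the edit distance between the first i characters of 'rtlbsngti' and the first j characters of 'tlti', with D[i][0] = i, D[0][j] = j, and D[i][j] = D[i-1][j-1] if the characters match, else 1 + min(D[i-1][j], D[i][j-1], D[i-1][j-1]). Filling the table (rows: prefixes of 'rtlbsngti', columns: prefixes of 'tlti'):
     ε  t  l  t  i
  ε  0  1  2  3  4
  r  1  1  2  3  4
  t  2  1  2  2  3
  l  3  2  1  2  3
  b  4  3  2  2  3
  s  5  4  3  3  3
  n  6  5  4  4  4
  g  7  6  5  5  5
  t  8  7  6  5  6
  i  9  8  7  6  5
The bottom-right entry gives D[9][4] = 5, so no sequence of fewer than 5 edits works. Backtracking through the table gives one optimal edit sequence (5 edits):
  rtlbsngti → tlbsngti (del r @1)
  tlbsngti → tlsngti (del b @3)
  tlsngti → tlngti (del s @3)
  tlngti → tlgti (del n @3)
  tlgti → tlti (del g @3)
Edit distance = 5.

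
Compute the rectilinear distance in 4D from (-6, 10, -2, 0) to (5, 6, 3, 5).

Σ|x_i - y_i| = |-6 - 5| + |10 - 6| + |-2 - 3| + |0 - 5| = 11 + 4 + 5 + 5 = 25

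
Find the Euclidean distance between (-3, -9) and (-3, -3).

√(Σ(x_i - y_i)²) = √((-3 - (-3))² + (-9 - (-3))²)
= √(0² + (-6)²) = √(0 + 36) = √36 = 6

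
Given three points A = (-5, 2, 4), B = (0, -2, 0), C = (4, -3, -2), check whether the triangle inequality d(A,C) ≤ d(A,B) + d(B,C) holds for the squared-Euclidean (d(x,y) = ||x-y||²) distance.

d(A,B) = 5² + 4² + 4² = 57, d(B,C) = 4² + 1² + 2² = 21, d(A,C) = 9² + 5² + 6² = 142.
d(A,C) = 142 > 57 + 21 = 78. Triangle inequality is VIOLATED. (Squared-Euclidean is not a metric — this is a counterexample.)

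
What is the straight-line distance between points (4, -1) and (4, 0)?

√(Σ(x_i - y_i)²) = √((4 - 4)² + (-1 - 0)²)
= √(0² + (-1)²) = √(0 + 1) = √1 = 1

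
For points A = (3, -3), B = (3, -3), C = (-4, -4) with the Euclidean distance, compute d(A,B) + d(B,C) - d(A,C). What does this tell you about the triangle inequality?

d(A,B) = √(0² + 0²) = √0 = 0, d(B,C) = √(7² + 1²) = √50 ≈ 7.0711, d(A,C) = √(7² + 1²) = √50 ≈ 7.0711.
d(A,B) + d(B,C) - d(A,C) = 0 + 7.0711 - 7.0711 = 7.0711 - 7.0711 = 0. This is ≥ 0, so the triangle inequality holds for these points.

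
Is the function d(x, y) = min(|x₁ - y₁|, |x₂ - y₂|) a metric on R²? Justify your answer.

No. d fails identity of indiscernibles: take x = (-1, 0) and y = (-1, 5). Then d(x,y) = min(|-1 - (-1)|, |0 - 5|) = min(0, 5) = 0, yet x ≠ y.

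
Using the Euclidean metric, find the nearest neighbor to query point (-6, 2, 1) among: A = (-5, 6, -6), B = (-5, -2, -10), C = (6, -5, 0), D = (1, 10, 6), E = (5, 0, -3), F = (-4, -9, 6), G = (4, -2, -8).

Distances: d(A) ≈ 8.124, d(B) ≈ 11.7473, d(C) ≈ 13.9284, d(D) ≈ 11.7473, d(E) ≈ 11.8743, d(F) ≈ 12.2474, d(G) ≈ 14.0357. Nearest: A = (-5, 6, -6) with distance 8.124.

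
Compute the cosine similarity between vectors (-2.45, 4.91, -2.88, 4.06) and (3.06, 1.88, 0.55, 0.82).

With u = (-2.45, 4.91, -2.88, 4.06), v = (3.06, 1.88, 0.55, 0.82):
u·v = (-2.45)·3.06 + 4.91·1.88 + (-2.88)·0.55 + 4.06·0.82 = (-7.497) + 9.2308 + (-1.584) + 3.3292 = 3.479.
|u| = √((-2.45)² + 4.91² + (-2.88)² + 4.06²) = √(6.0025 + 24.1081 + 8.2944 + 16.4836) = √54.8886, |v| = √(3.06² + 1.88² + 0.55² + 0.82²) = √(9.3636 + 3.5344 + 0.3025 + 0.6724) = √13.8729.
cos θ = (u·v)/(|u||v|) = 3.479/(√54.8886·√13.8729) ≈ 0.1261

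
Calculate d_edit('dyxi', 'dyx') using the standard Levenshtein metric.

Let D[i][j] be the edit distance between the first i characters of 'dyxi' and the first j characters of 'dyx', with D[i][0] = i, D[0][j] = j, and D[i][j] = D[i-1][j-1] if the characters match, else 1 + min(D[i-1][j], D[i][j-1], D[i-1][j-1]). Filling the table (rows: prefixes of 'dyxi', columns: prefixes of 'dyx'):
     ε  d  y  x
  ε  0  1  2  3
  d  1  0  1  2
  y  2  1  0  1
  x  3  2  1  0
  i  4  3  2  1
The bottom-right entry gives D[4][3] = 1, so no sequence of fewer than 1 edit works. Backtracking through the table gives one optimal edit sequence (1 edit):
  dyxi → dyx (del i @4)
Edit distance = 1.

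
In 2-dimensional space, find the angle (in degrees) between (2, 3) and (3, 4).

With u = (2, 3), v = (3, 4):
u·v = 2·3 + 3·4 = 6 + 12 = 18.
|u| = √(2² + 3²) = √13, |v| = √(3² + 4²) = √25, so |u||v| = √(13·25) = √325.
cos θ = (u·v)/(|u||v|) = 18/√325 ≈ 0.99846
θ = arccos(0.99846) ≈ 3.18°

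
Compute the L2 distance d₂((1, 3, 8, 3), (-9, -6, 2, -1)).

√(Σ(x_i - y_i)²) = √((1 - (-9))² + (3 - (-6))² + (8 - 2)² + (3 - (-1))²)
= √(10² + 9² + 6² + 4²) = √(100 + 81 + 36 + 16) = √233 ≈ 15.2643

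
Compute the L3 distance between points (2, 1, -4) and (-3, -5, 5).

(Σ|x_i - y_i|^3)^(1/3) = (|2 - (-3)|^3 + |1 - (-5)|^3 + |-4 - 5|^3)^(1/3)
= (5^3 + 6^3 + 9^3)^(1/3) = (125 + 216 + 729)^(1/3) = (1070)^(1/3) ≈ 10.2281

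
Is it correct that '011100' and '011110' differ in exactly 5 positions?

Differing positions: 5. Hamming distance = 1, so the claim that d_H = 5 is false.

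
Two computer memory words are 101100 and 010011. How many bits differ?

Differing positions: 1, 2, 3, 4, 5, 6. Hamming distance = 6.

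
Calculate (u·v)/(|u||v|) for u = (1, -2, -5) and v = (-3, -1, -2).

With u = (1, -2, -5), v = (-3, -1, -2):
u·v = 1·(-3) + (-2)·(-1) + (-5)·(-2) = (-3) + 2 + 10 = 9.
|u| = √(1² + (-2)² + (-5)²) = √30, |v| = √((-3)² + (-1)² + (-2)²) = √14, so |u||v| = √(30·14) = √420.
cos θ = (u·v)/(|u||v|) = 9/√420 ≈ 0.4392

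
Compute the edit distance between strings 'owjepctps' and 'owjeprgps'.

Let D[i][j] be the edit distance between the first i characters of 'owjepctps' and the first j characters of 'owjeprgps', with D[i][0] = i, D[0][j] = j, and D[i][j] = D[i-1][j-1] if the characters match, else 1 + min(D[i-1][j], D[i][j-1], D[i-1][j-1]). Filling the table (rows: prefixes of 'owjepctps', columns: prefixes of 'owjeprgps'):
     ε  o  w  j  e  p  r  g  p  s
  ε  0  1  2  3  4  5  6  7  8  9
  o  1  0  1  2  3  4  5  6  7  8
  w  2  1  0  1  2  3  4  5  6  7
  j  3  2  1  0  1  2  3  4  5  6
  e  4  3  2  1  0  1  2  3  4  5
  p  5  4  3  2  1  0  1  2  3  4
  c  6  5  4  3  2  1  1  2  3  4
  t  7  6  5  4  3  2  2  2  3  4
  p  8  7  6  5  4  3  3  3  2  3
  s  9  8  7  6  5  4  4  4  3  2
The bottom-right entry gives D[9][9] = 2, so no sequence of fewer than 2 edits works. Backtracking through the table gives one optimal edit sequence (2 edits):
  owjepctps → owjeprtps (sub c→r @6)
  owjeprtps → owjeprgps (sub t→g @7)
Edit distance = 2.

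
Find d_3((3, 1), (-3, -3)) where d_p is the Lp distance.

(Σ|x_i - y_i|^3)^(1/3) = (|3 - (-3)|^3 + |1 - (-3)|^3)^(1/3)
= (6^3 + 4^3)^(1/3) = (216 + 64)^(1/3) = (280)^(1/3) ≈ 6.5421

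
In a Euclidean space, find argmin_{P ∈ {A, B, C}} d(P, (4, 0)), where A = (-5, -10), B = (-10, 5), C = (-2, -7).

Distances: d(A) ≈ 13.4536, d(B) ≈ 14.8661, d(C) ≈ 9.2195. Nearest: C = (-2, -7) with distance 9.2195.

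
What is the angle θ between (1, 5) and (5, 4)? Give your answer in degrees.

With u = (1, 5), v = (5, 4):
u·v = 1·5 + 5·4 = 5 + 20 = 25.
|u| = √(1² + 5²) = √26, |v| = √(5² + 4²) = √41, so |u||v| = √(26·41) = √1066.
cos θ = (u·v)/(|u||v|) = 25/√1066 ≈ 0.765705
θ = arccos(0.765705) ≈ 40.03°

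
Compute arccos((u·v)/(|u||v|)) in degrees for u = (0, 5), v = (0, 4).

With u = (0, 5), v = (0, 4):
u·v = 0·0 + 5·4 = 0 + 20 = 20.
|u| = √(0² + 5²) = √25, |v| = √(0² + 4²) = √16, so |u||v| = √(25·16) = √400 = 20.
cos θ = (u·v)/(|u||v|) = 20/20 = 1 (the vectors are parallel, pointing the same way)
θ = arccos(1) = 0°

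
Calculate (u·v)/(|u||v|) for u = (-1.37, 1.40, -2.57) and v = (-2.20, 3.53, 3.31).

With u = (-1.37, 1.40, -2.57), v = (-2.20, 3.53, 3.31):
u·v = (-1.37)·(-2.2) + 1.4·3.53 + (-2.57)·3.31 = 3.014 + 4.942 + (-8.5067) = -0.5507.
|u| = √((-1.37)² + 1.4² + (-2.57)²) = √(1.8769 + 1.96 + 6.6049) = √10.4418, |v| = √((-2.2)² + 3.53² + 3.31²) = √(4.84 + 12.4609 + 10.9561) = √28.257.
cos θ = (u·v)/(|u||v|) = -0.5507/(√10.4418·√28.257) ≈ -0.0321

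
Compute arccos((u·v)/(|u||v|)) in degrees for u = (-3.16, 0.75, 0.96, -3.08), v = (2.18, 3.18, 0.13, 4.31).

With u = (-3.16, 0.75, 0.96, -3.08), v = (2.18, 3.18, 0.13, 4.31):
u·v = (-3.16)·2.18 + 0.75·3.18 + 0.96·0.13 + (-3.08)·4.31 = (-6.8888) + 2.385 + 0.1248 + (-13.2748) = -17.6538.
|u| = √((-3.16)² + 0.75² + 0.96² + (-3.08)²) = √(9.9856 + 0.5625 + 0.9216 + 9.4864) = √20.9561, |v| = √(2.18² + 3.18² + 0.13² + 4.31²) = √(4.7524 + 10.1124 + 0.0169 + 18.5761) = √33.4578.
cos θ = (u·v)/(|u||v|) = -17.6538/(√20.9561·√33.4578) ≈ -0.666706
θ = arccos(-0.666706) ≈ 131.81°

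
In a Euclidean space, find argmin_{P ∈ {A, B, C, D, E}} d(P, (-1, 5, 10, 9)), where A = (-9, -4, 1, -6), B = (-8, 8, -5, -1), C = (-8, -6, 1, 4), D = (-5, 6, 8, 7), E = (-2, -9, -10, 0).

Distances: d(A) ≈ 21.2368, d(B) ≈ 19.5704, d(C) ≈ 16.6132, d(D) = 5, d(E) ≈ 26.0384. Nearest: D = (-5, 6, 8, 7) with distance 5.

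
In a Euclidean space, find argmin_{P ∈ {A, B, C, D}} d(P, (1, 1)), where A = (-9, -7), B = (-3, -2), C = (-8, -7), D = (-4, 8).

Distances: d(A) ≈ 12.8062, d(B) = 5, d(C) ≈ 12.0416, d(D) ≈ 8.6023. Nearest: B = (-3, -2) with distance 5.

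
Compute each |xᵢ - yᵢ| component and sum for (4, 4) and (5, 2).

Σ|x_i - y_i| = |4 - 5| + |4 - 2| = 1 + 2 = 3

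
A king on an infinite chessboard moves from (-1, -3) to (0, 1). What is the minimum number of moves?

max(|x_i - y_i|) = max(|-1 - 0|, |-3 - 1|) = max(1, 4) = 4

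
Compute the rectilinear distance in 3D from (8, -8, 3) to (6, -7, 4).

Σ|x_i - y_i| = |8 - 6| + |-8 - (-7)| + |3 - 4| = 2 + 1 + 1 = 4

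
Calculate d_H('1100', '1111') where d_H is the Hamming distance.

Differing positions: 3, 4. Hamming distance = 2.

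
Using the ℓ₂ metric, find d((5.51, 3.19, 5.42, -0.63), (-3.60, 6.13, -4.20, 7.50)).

√(Σ(x_i - y_i)²) = √((5.51 - (-3.6))² + (3.19 - 6.13)² + (5.42 - (-4.2))² + (-0.63 - 7.5)²)
= √(9.11² + (-2.94)² + 9.62² + (-8.13)²) = √(82.9921 + 8.6436 + 92.5444 + 66.0969) = √250.277 ≈ 15.8201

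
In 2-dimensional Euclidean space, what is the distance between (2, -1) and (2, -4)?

√(Σ(x_i - y_i)²) = √((2 - 2)² + (-1 - (-4))²)
= √(0² + 3²) = √(0 + 9) = √9 = 3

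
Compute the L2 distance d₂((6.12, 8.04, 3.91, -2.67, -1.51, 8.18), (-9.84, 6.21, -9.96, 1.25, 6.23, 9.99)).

√(Σ(x_i - y_i)²) = √((6.12 - (-9.84))² + (8.04 - 6.21)² + (3.91 - (-9.96))² + (-2.67 - 1.25)² + (-1.51 - 6.23)² + (8.18 - 9.99)²)
= √(15.96² + 1.83² + 13.87² + (-3.92)² + (-7.74)² + (-1.81)²) = √(254.7216 + 3.3489 + 192.3769 + 15.3664 + 59.9076 + 3.2761) = √528.9975 ≈ 22.9999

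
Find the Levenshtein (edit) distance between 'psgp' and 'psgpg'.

Let D[i][j] be the edit distance between the first i characters of 'psgp' and the first j characters of 'psgpg', with D[i][0] = i, D[0][j] = j, and D[i][j] = D[i-1][j-1] if the characters match, else 1 + min(D[i-1][j], D[i][j-1], D[i-1][j-1]). Filling the table (rows: prefixes of 'psgp', columns: prefixes of 'psgpg'):
     ε  p  s  g  p  g
  ε  0  1  2  3  4  5
  p  1  0  1  2  3  4
  s  2  1  0  1  2  3
  g  3  2  1  0  1  2
  p  4  3  2  1  0  1
The bottom-right entry gives D[4][5] = 1, so no sequence of fewer than 1 edit works. Backtracking through the table gives one optimal edit sequence (1 edit):
  psgp → psgpg (ins g @5)
Edit distance = 1.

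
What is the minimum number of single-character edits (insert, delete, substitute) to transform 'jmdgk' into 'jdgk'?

Let D[i][j] be the edit distance between the first i characters of 'jmdgk' and the first j characters of 'jdgk', with D[i][0] = i, D[0][j] = j, and D[i][j] = D[i-1][j-1] if the characters match, else 1 + min(D[i-1][j], D[i][j-1], D[i-1][j-1]). Filling the table (rows: prefixes of 'jmdgk', columns: prefixes of 'jdgk'):
     ε  j  d  g  k
  ε  0  1  2  3  4
  j  1  0  1  2  3
  m  2  1  1  2  3
  d  3  2  1  2  3
  g  4  3  2  1  2
  k  5  4  3  2  1
The bottom-right entry gives D[5][4] = 1, so no sequence of fewer than 1 edit works. Backtracking through the table gives one optimal edit sequence (1 edit):
  jmdgk → jdgk (del m @2)
Edit distance = 1.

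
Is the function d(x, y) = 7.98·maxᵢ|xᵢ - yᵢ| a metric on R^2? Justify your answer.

Yes. The L∞ (Chebyshev) norm induces a metric on R^2, and multiplying a metric by a positive constant 7.98 > 0 preserves all four axioms: non-negativity (7.98·||x-y|| ≥ 0), identity (7.98·||x-y|| = 0 ⟺ ||x-y|| = 0 ⟺ x = y), symmetry (||x-y|| = ||y-x||), and the triangle inequality (7.98·||x-z|| ≤ 7.98·||x-y|| + 7.98·||y-z||). So d is a metric.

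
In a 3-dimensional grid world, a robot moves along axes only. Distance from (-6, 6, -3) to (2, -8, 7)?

Σ|x_i - y_i| = |-6 - 2| + |6 - (-8)| + |-3 - 7| = 8 + 14 + 10 = 32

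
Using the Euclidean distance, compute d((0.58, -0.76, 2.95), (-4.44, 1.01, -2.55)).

(Σ|x_i - y_i|^2)^(1/2) = (|0.58 - (-4.44)|^2 + |-0.76 - 1.01|^2 + |2.95 - (-2.55)|^2)^(1/2)
= (5.02^2 + 1.77^2 + 5.5^2)^(1/2) = (25.2004 + 3.1329 + 30.25)^(1/2) = (58.5833)^(1/2) ≈ 7.654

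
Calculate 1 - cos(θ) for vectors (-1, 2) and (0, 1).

With u = (-1, 2), v = (0, 1):
u·v = (-1)·0 + 2·1 = 0 + 2 = 2.
|u| = √((-1)² + 2²) = √5, |v| = √(0² + 1²) = √1, so |u||v| = √(5·1) = √5.
cos θ = (u·v)/(|u||v|) = 2/√5 ≈ 0.8944
Cosine distance = 1 - cos θ ≈ 1 - 0.8944 = 0.1056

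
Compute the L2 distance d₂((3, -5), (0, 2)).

√(Σ(x_i - y_i)²) = √((3 - 0)² + (-5 - 2)²)
= √(3² + (-7)²) = √(9 + 49) = √58 ≈ 7.6158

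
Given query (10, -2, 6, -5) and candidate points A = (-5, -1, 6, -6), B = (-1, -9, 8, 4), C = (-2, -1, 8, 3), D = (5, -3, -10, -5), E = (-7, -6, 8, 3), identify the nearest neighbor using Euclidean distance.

Distances: d(A) ≈ 15.0665, d(B) ≈ 15.9687, d(C) ≈ 14.5945, d(D) ≈ 16.7929, d(E) ≈ 19.3132. Nearest: C = (-2, -1, 8, 3) with distance 14.5945.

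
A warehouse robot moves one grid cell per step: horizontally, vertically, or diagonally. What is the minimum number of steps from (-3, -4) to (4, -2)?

max(|x_i - y_i|) = max(|-3 - 4|, |-4 - (-2)|) = max(7, 2) = 7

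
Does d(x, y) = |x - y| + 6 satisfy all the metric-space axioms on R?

No. d fails identity of indiscernibles (specifically d(x,x) = 0): d(-7, -7) = |-7 - (-7)| + 6 = 0 + 6 = 6 ≠ 0.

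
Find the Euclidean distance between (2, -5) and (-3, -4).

√(Σ(x_i - y_i)²) = √((2 - (-3))² + (-5 - (-4))²)
= √(5² + (-1)²) = √(25 + 1) = √26 ≈ 5.099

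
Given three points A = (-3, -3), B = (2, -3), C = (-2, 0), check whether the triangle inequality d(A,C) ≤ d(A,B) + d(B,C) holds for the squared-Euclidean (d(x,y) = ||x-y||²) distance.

d(A,B) = 5² + 0² = 25, d(B,C) = 4² + 3² = 25, d(A,C) = 1² + 3² = 10.
d(A,C) = 10 ≤ 25 + 25 = 50. Triangle inequality is satisfied.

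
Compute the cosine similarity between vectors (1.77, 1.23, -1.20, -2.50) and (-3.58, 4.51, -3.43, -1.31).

With u = (1.77, 1.23, -1.20, -2.50), v = (-3.58, 4.51, -3.43, -1.31):
u·v = 1.77·(-3.58) + 1.23·4.51 + (-1.2)·(-3.43) + (-2.5)·(-1.31) = (-6.3366) + 5.5473 + 4.116 + 3.275 = 6.6017.
|u| = √(1.77² + 1.23² + (-1.2)² + (-2.5)²) = √(3.1329 + 1.5129 + 1.44 + 6.25) = √12.3358, |v| = √((-3.58)² + 4.51² + (-3.43)² + (-1.31)²) = √(12.8164 + 20.3401 + 11.7649 + 1.7161) = √46.6375.
cos θ = (u·v)/(|u||v|) = 6.6017/(√12.3358·√46.6375) ≈ 0.2752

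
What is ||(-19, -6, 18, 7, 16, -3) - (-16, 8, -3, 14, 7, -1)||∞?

max(|x_i - y_i|) = max(|-19 - (-16)|, |-6 - 8|, |18 - (-3)|, |7 - 14|, |16 - 7|, |-3 - (-1)|) = max(3, 14, 21, 7, 9, 2) = 21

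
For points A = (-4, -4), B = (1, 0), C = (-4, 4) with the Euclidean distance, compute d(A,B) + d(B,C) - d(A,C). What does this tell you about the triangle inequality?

d(A,B) = √(5² + 4²) = √41 ≈ 6.4031, d(B,C) = √(5² + 4²) = √41 ≈ 6.4031, d(A,C) = √(0² + 8²) = √64 = 8.
d(A,B) + d(B,C) - d(A,C) = 6.4031 + 6.4031 - 8 = 12.8062 - 8 = 4.8062 (to 4 decimal places). This is ≥ 0, so the triangle inequality holds for these points.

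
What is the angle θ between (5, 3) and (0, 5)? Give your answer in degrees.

With u = (5, 3), v = (0, 5):
u·v = 5·0 + 3·5 = 0 + 15 = 15.
|u| = √(5² + 3²) = √34, |v| = √(0² + 5²) = √25, so |u||v| = √(34·25) = √850.
cos θ = (u·v)/(|u||v|) = 15/√850 ≈ 0.514496
θ = arccos(0.514496) ≈ 59.04°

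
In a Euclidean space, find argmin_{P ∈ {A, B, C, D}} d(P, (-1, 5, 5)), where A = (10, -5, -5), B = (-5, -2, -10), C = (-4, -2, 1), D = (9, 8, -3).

Distances: d(A) ≈ 17.9165, d(B) ≈ 17.0294, d(C) ≈ 8.6023, d(D) ≈ 13.1529. Nearest: C = (-4, -2, 1) with distance 8.6023.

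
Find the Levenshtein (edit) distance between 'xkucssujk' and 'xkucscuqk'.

Let D[i][j] be the edit distance between the first i characters of 'xkucssujk' and the first j characters of 'xkucscuqk', with D[i][0] = i, D[0][j] = j, and D[i][j] = D[i-1][j-1] if the characters match, else 1 + min(D[i-1][j], D[i][j-1], D[i-1][j-1]). Filling the table (rows: prefixes of 'xkucssujk', columns: prefixes of 'xkucscuqk'):
     ε  x  k  u  c  s  c  u  q  k
  ε  0  1  2  3  4  5  6  7  8  9
  x  1  0  1  2  3  4  5  6  7  8
  k  2  1  0  1  2  3  4  5  6  7
  u  3  2  1  0  1  2  3  4  5  6
  c  4  3  2  1  0  1  2  3  4  5
  s  5  4  3  2  1  0  1  2  3  4
  s  6  5  4  3  2  1  1  2  3  4
  u  7  6  5  4  3  2  2  1  2  3
  j  8  7  6  5  4  3  3  2  2  3
  k  9  8  7  6  5  4  4  3  3  2
The bottom-right entry gives D[9][9] = 2, so no sequence of fewer than 2 edits works. Backtracking through the table gives one optimal edit sequence (2 edits):
  xkucssujk → xkucscujk (sub s→c @6)
  xkucscujk → xkucscuqk (sub j→q @8)
Edit distance = 2.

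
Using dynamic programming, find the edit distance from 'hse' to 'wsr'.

Let D[i][j] be the edit distance between the first i characters of 'hse' and the first j characters of 'wsr', with D[i][0] = i, D[0][j] = j, and D[i][j] = D[i-1][j-1] if the characters match, else 1 + min(D[i-1][j], D[i][j-1], D[i-1][j-1]). Filling the table (rows: prefixes of 'hse', columns: prefixes of 'wsr'):
     ε  w  s  r
  ε  0  1  2  3
  h  1  1  2  3
  s  2  2  1  2
  e  3  3  2  2
The bottom-right entry gives D[3][3] = 2, so no sequence of fewer than 2 edits works. Backtracking through the table gives one optimal edit sequence (2 edits):
  hse → wse (sub h→w @1)
  wse → wsr (sub e→r @3)
Edit distance = 2.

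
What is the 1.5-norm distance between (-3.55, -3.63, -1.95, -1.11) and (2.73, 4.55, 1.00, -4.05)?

(Σ|x_i - y_i|^1.5)^(1/1.5) = (|-3.55 - 2.73|^1.5 + |-3.63 - 4.55|^1.5 + |-1.95 - 1|^1.5 + |-1.11 - (-4.05)|^1.5)^(1/1.5)
= (6.28^1.5 + 8.18^1.5 + 2.95^1.5 + 2.94^1.5)^(1/1.5) ≈ (15.7376 + 23.3954 + 5.0668 + 5.041)^(1/1.5) = (49.2408)^(1/1.5) ≈ 13.4344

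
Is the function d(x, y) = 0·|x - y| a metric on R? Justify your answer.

No. With c = 0, d(x,y) = 0 for all x, y. This fails identity of indiscernibles: d(7, 11) = 0 but 7 ≠ 11.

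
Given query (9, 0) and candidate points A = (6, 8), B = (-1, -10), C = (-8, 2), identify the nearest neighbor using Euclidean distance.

Distances: d(A) ≈ 8.544, d(B) ≈ 14.1421, d(C) ≈ 17.1172. Nearest: A = (6, 8) with distance 8.544.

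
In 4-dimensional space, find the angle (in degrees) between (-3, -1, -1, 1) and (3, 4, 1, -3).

With u = (-3, -1, -1, 1), v = (3, 4, 1, -3):
u·v = (-3)·3 + (-1)·4 + (-1)·1 + 1·(-3) = (-9) + (-4) + (-1) + (-3) = -17.
|u| = √((-3)² + (-1)² + (-1)² + 1²) = √12, |v| = √(3² + 4² + 1² + (-3)²) = √35, so |u||v| = √(12·35) = √420.
cos θ = (u·v)/(|u||v|) = -17/√420 ≈ -0.829515
θ = arccos(-0.829515) ≈ 146.05°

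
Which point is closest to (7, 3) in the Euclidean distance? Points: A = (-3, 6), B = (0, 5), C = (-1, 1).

Distances: d(A) ≈ 10.4403, d(B) ≈ 7.2801, d(C) ≈ 8.2462. Nearest: B = (0, 5) with distance 7.2801.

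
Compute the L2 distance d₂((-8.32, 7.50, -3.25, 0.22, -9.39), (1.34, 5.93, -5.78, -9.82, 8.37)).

√(Σ(x_i - y_i)²) = √((-8.32 - 1.34)² + (7.5 - 5.93)² + (-3.25 - (-5.78))² + (0.22 - (-9.82))² + (-9.39 - 8.37)²)
= √((-9.66)² + 1.57² + 2.53² + 10.04² + (-17.76)²) = √(93.3156 + 2.4649 + 6.4009 + 100.8016 + 315.4176) = √518.4006 ≈ 22.7684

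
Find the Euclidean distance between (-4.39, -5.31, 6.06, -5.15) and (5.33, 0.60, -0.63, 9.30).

√(Σ(x_i - y_i)²) = √((-4.39 - 5.33)² + (-5.31 - 0.6)² + (6.06 - (-0.63))² + (-5.15 - 9.3)²)
= √((-9.72)² + (-5.91)² + 6.69² + (-14.45)²) = √(94.4784 + 34.9281 + 44.7561 + 208.8025) = √382.9651 ≈ 19.5695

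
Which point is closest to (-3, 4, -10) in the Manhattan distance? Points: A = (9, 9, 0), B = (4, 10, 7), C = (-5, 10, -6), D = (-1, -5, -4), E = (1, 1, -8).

Distances: d(A) = 27, d(B) = 30, d(C) = 12, d(D) = 17, d(E) = 9. Nearest: E = (1, 1, -8) with distance 9.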